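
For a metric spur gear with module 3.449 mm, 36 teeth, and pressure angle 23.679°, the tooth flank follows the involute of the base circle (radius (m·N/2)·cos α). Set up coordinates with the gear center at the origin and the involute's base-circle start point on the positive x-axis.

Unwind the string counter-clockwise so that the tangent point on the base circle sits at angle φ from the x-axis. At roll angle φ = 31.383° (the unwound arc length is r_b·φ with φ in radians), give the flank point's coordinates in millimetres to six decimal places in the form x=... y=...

x=64.754937 y=3.021895

pitch radius r_p = m·N/2 = 3.449·36/2 = 62.082000
base radius r_b = r_p·cos α = 62.082000·cos 23.679° = 56.855307
roll angle φ = 31.383° = 0.54773668 rad
x = r_b·(cos φ + φ·sin φ) = 56.855307·(0.85370535 + 0.54773668·0.52075636) = 64.754937
y = r_b·(sin φ − φ·cos φ) = 56.855307·(0.52075636 − 0.54773668·0.85370535) = 3.021895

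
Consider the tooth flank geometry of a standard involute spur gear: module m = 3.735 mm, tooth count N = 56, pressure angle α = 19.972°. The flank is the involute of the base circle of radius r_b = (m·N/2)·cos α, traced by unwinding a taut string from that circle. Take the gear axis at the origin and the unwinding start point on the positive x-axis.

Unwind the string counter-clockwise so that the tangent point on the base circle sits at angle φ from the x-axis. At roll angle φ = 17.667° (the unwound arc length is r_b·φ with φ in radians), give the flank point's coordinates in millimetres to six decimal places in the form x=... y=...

pitch radius r_p = m·N/2 = 3.735·56/2 = 104.580000
base radius r_b = r_p·cos α = 104.580000·cos 19.972° = 98.290522
roll angle φ = 17.667° = 0.30834732 rad
x = r_b·(cos φ + φ·sin φ) = 98.290522·(0.95283643 + 0.30834732·0.30348432) = 102.852678
y = r_b·(sin φ − φ·cos φ) = 98.290522·(0.30348432 − 0.30834732·0.95283643) = 0.951428

x=102.852678 y=0.951428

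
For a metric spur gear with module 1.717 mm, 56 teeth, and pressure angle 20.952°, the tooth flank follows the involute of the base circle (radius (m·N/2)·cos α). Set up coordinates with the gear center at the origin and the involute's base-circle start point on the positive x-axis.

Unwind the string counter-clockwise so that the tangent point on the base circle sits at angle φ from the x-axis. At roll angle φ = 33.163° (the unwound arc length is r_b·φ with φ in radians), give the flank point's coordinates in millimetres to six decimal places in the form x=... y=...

pitch radius r_p = m·N/2 = 1.717·56/2 = 48.076000
base radius r_b = r_p·cos α = 48.076000·cos 20.952° = 44.897230
roll angle φ = 33.163° = 0.57880354 rad
x = r_b·(cos φ + φ·sin φ) = 44.897230·(0.83711774 + 0.57880354·0.54702275) = 51.799571
y = r_b·(sin φ − φ·cos φ) = 44.897230·(0.54702275 − 0.57880354·0.83711774) = 2.805899

x=51.799571 y=2.805899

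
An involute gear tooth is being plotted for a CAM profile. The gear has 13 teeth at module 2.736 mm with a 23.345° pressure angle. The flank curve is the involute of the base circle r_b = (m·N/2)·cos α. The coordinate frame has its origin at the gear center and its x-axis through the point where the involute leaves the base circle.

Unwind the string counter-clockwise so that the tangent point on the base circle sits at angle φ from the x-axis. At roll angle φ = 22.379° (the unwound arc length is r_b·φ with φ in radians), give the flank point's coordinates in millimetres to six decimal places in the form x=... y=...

pitch radius r_p = m·N/2 = 2.736·13/2 = 17.784000
base radius r_b = r_p·cos α = 17.784000·cos 23.345° = 16.328121
roll angle φ = 22.379° = 0.39058723 rad
x = r_b·(cos φ + φ·sin φ) = 16.328121·(0.92468564 + 0.39058723·0.38073149) = 17.526515
y = r_b·(sin φ − φ·cos φ) = 16.328121·(0.38073149 − 0.39058723·0.92468564) = 0.319396

x=17.526515 y=0.319396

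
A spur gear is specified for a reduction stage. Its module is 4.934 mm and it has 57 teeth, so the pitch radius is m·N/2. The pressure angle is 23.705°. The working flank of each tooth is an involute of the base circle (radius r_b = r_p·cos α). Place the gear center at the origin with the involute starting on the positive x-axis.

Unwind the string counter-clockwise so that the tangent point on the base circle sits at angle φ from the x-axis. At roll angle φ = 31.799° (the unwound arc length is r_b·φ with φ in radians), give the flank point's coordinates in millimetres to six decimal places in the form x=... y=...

x=147.083191 y=7.113404

pitch radius r_p = m·N/2 = 4.934·57/2 = 140.619000
base radius r_b = r_p·cos α = 140.619000·cos 23.705° = 128.754625
roll angle φ = 31.799° = 0.55499725 rad
x = r_b·(cos φ + φ·sin φ) = 128.754625·(0.84990189 + 0.55499725·0.52694096) = 147.083191
y = r_b·(sin φ − φ·cos φ) = 128.754625·(0.52694096 − 0.55499725·0.84990189) = 7.113404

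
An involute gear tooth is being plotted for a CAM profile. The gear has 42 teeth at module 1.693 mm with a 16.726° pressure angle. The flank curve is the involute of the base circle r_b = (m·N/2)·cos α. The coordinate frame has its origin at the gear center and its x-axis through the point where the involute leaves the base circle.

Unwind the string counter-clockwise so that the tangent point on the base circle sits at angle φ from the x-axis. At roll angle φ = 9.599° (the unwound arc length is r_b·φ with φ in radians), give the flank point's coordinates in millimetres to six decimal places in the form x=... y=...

x=34.523312 y=0.053220

pitch radius r_p = m·N/2 = 1.693·42/2 = 35.553000
base radius r_b = r_p·cos α = 35.553000·cos 16.726° = 34.048824
roll angle φ = 9.599° = 0.16753415 rad
x = r_b·(cos φ + φ·sin φ) = 34.048824·(0.98599895 + 0.16753415·0.16675154) = 34.523312
y = r_b·(sin φ − φ·cos φ) = 34.048824·(0.16675154 − 0.16753415·0.98599895) = 0.053220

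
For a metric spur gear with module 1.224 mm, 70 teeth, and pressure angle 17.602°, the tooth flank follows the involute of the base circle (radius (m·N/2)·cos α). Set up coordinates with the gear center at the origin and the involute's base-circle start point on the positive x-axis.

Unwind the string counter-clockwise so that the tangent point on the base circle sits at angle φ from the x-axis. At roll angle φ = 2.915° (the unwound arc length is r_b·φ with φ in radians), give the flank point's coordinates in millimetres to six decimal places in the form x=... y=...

pitch radius r_p = m·N/2 = 1.224·70/2 = 42.840000
base radius r_b = r_p·cos α = 42.840000·cos 17.602° = 40.834236
roll angle φ = 2.915° = 0.05087635 rad
x = r_b·(cos φ + φ·sin φ) = 40.834236·(0.99870608 + 0.05087635·0.05085440) = 40.887050
y = r_b·(sin φ − φ·cos φ) = 40.834236·(0.05085440 − 0.05087635·0.99870608) = 0.001792

x=40.887050 y=0.001792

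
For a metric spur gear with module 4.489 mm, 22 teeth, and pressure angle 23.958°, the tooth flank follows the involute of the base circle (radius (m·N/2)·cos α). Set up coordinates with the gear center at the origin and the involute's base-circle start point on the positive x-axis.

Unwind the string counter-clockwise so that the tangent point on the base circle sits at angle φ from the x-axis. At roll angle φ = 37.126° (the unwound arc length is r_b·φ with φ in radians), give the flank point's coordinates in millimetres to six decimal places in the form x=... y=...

pitch radius r_p = m·N/2 = 4.489·22/2 = 49.379000
base radius r_b = r_p·cos α = 49.379000·cos 23.958° = 45.124672
roll angle φ = 37.126° = 0.64797094 rad
x = r_b·(cos φ + φ·sin φ) = 45.124672·(0.79731012 + 0.64797094·0.60356986) = 53.626423
y = r_b·(sin φ − φ·cos φ) = 45.124672·(0.60356986 − 0.64797094·0.79731012) = 3.922962

x=53.626423 y=3.922962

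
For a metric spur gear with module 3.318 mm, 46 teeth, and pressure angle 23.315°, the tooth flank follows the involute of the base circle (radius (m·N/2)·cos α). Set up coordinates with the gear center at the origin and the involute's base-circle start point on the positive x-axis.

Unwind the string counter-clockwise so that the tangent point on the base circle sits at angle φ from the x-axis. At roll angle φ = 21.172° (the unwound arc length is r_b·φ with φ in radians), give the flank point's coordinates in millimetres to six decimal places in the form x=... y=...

x=74.705044 y=1.162690

pitch radius r_p = m·N/2 = 3.318·46/2 = 76.314000
base radius r_b = r_p·cos α = 76.314000·cos 23.315° = 70.082412
roll angle φ = 21.172° = 0.36952111 rad
x = r_b·(cos φ + φ·sin φ) = 70.082412·(0.93250041 + 0.36952111·0.36116891) = 74.705044
y = r_b·(sin φ − φ·cos φ) = 70.082412·(0.36116891 − 0.36952111·0.93250041) = 1.162690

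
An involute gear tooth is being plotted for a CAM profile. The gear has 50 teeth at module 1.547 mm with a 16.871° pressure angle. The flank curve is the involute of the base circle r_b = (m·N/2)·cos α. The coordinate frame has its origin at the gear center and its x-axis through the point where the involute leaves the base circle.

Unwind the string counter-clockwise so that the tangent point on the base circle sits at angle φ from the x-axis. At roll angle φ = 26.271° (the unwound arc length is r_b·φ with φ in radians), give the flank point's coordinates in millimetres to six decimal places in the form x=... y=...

x=40.698820 y=1.164413

pitch radius r_p = m·N/2 = 1.547·50/2 = 38.675000
base radius r_b = r_p·cos α = 38.675000·cos 16.871° = 37.010451
roll angle φ = 26.271° = 0.45851545 rad
x = r_b·(cos φ + φ·sin φ) = 37.010451·(0.89671057 + 0.45851545·0.44261738) = 40.698820
y = r_b·(sin φ − φ·cos φ) = 37.010451·(0.44261738 − 0.45851545·0.89671057) = 1.164413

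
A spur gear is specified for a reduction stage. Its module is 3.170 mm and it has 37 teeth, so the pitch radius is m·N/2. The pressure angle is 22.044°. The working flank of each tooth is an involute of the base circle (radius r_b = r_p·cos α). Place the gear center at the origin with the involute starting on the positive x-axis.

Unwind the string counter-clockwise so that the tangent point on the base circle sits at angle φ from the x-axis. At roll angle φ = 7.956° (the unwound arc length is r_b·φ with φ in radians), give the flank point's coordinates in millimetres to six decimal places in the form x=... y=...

x=54.879341 y=0.048419

pitch radius r_p = m·N/2 = 3.170·37/2 = 58.645000
base radius r_b = r_p·cos α = 58.645000·cos 22.044° = 54.357810
roll angle φ = 7.956° = 0.13885840 rad
x = r_b·(cos φ + φ·sin φ) = 54.357810·(0.99037465 + 0.13885840·0.13841259) = 54.879341
y = r_b·(sin φ − φ·cos φ) = 54.357810·(0.13841259 − 0.13885840·0.99037465) = 0.048419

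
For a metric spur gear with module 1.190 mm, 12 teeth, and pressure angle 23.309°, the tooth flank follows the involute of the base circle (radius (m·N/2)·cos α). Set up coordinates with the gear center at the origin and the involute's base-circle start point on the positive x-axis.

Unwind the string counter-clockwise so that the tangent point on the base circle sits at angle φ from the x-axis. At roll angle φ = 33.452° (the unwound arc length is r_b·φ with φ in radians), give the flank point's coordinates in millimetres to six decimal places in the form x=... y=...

x=7.581423 y=0.420361

pitch radius r_p = m·N/2 = 1.190·12/2 = 7.140000
base radius r_b = r_p·cos α = 7.140000·cos 23.309° = 6.557263
roll angle φ = 33.452° = 0.58384754 rad
x = r_b·(cos φ + φ·sin φ) = 6.557263·(0.83434792 + 0.58384754·0.55123820) = 7.581423
y = r_b·(sin φ − φ·cos φ) = 6.557263·(0.55123820 − 0.58384754·0.83434792) = 0.420361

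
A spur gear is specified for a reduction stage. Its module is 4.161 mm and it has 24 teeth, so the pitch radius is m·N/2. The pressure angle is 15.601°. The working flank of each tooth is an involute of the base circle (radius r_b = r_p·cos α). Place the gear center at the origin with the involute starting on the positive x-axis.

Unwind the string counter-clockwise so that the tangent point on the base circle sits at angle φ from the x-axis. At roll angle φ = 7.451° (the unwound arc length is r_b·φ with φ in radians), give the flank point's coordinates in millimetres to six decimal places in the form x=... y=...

pitch radius r_p = m·N/2 = 4.161·24/2 = 49.932000
base radius r_b = r_p·cos α = 49.932000·cos 15.601° = 48.092399
roll angle φ = 7.451° = 0.13004448 rad
x = r_b·(cos φ + φ·sin φ) = 48.092399·(0.99155613 + 0.13004448·0.12967825) = 48.497340
y = r_b·(sin φ − φ·cos φ) = 48.092399·(0.12967825 − 0.13004448·0.99155613) = 0.035196

x=48.497340 y=0.035196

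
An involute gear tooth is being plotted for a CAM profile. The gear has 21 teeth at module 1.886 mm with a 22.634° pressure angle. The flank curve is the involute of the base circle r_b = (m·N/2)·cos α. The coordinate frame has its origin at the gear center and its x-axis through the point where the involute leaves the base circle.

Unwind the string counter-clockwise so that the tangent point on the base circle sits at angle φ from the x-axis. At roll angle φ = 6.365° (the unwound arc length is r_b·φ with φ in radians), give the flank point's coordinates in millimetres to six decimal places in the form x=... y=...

pitch radius r_p = m·N/2 = 1.886·21/2 = 19.803000
base radius r_b = r_p·cos α = 19.803000·cos 22.634° = 18.277813
roll angle φ = 6.365° = 0.11109021 rad
x = r_b·(cos φ + φ·sin φ) = 18.277813·(0.99383583 + 0.11109021·0.11086185) = 18.390249
y = r_b·(sin φ − φ·cos φ) = 18.277813·(0.11086185 − 0.11109021·0.99383583) = 0.008342

x=18.390249 y=0.008342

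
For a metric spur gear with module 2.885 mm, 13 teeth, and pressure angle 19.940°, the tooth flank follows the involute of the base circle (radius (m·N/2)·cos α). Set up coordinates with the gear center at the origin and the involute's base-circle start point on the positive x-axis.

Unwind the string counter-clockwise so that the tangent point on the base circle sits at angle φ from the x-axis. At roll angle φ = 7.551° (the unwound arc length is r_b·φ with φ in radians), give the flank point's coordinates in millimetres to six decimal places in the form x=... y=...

pitch radius r_p = m·N/2 = 2.885·13/2 = 18.752500
base radius r_b = r_p·cos α = 18.752500·cos 19.940° = 17.628293
roll angle φ = 7.551° = 0.13178981 rad
x = r_b·(cos φ + φ·sin φ) = 17.628293·(0.99132828 + 0.13178981·0.13140864) = 17.780718
y = r_b·(sin φ − φ·cos φ) = 17.628293·(0.13140864 − 0.13178981·0.99132828) = 0.013427

x=17.780718 y=0.013427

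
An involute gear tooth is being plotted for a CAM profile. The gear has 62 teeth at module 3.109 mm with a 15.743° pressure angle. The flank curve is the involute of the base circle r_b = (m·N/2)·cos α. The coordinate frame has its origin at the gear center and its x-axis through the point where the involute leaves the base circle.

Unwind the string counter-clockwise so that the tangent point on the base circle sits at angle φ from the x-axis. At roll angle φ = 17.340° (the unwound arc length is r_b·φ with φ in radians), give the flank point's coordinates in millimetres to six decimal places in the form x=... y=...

pitch radius r_p = m·N/2 = 3.109·62/2 = 96.379000
base radius r_b = r_p·cos α = 96.379000·cos 15.743° = 92.763669
roll angle φ = 17.340° = 0.30264009 rad
x = r_b·(cos φ + φ·sin φ) = 92.763669·(0.95455296 + 0.30264009·0.29804135) = 96.915049
y = r_b·(sin φ − φ·cos φ) = 92.763669·(0.29804135 − 0.30264009·0.95455296) = 0.849284

x=96.915049 y=0.849284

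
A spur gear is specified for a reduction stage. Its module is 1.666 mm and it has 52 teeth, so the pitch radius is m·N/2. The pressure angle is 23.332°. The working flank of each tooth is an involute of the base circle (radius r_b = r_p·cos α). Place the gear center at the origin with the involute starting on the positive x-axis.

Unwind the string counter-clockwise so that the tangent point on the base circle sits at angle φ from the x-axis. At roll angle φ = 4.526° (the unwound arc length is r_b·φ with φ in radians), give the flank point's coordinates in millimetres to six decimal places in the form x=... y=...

pitch radius r_p = m·N/2 = 1.666·52/2 = 43.316000
base radius r_b = r_p·cos α = 43.316000·cos 23.332° = 39.773848
roll angle φ = 4.526° = 0.07899360 rad
x = r_b·(cos φ + φ·sin φ) = 39.773848·(0.99688163 + 0.07899360·0.07891147) = 39.897749
y = r_b·(sin φ − φ·cos φ) = 39.773848·(0.07891147 − 0.07899360·0.99688163) = 0.006531

x=39.897749 y=0.006531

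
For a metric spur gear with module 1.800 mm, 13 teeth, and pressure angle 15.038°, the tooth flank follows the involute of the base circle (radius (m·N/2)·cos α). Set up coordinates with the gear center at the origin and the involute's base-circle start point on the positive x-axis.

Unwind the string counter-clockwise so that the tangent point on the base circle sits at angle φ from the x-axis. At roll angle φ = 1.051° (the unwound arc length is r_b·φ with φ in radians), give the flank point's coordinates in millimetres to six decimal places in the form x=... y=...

x=11.301222 y=0.000023

pitch radius r_p = m·N/2 = 1.800·13/2 = 11.700000
base radius r_b = r_p·cos α = 11.700000·cos 15.038° = 11.299321
roll angle φ = 1.051° = 0.01834341 rad
x = r_b·(cos φ + φ·sin φ) = 11.299321·(0.99983176 + 0.01834341·0.01834238) = 11.301222
y = r_b·(sin φ − φ·cos φ) = 11.299321·(0.01834238 − 0.01834341·0.99983176) = 0.000023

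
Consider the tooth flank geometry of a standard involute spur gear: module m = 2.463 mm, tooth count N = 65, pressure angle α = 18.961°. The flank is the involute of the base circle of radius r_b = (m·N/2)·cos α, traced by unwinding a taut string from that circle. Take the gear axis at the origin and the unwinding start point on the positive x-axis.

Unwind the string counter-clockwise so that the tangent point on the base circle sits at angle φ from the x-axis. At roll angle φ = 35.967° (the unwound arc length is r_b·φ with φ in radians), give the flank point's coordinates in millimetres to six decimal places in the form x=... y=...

x=89.182531 y=5.999730

pitch radius r_p = m·N/2 = 2.463·65/2 = 80.047500
base radius r_b = r_p·cos α = 80.047500·cos 18.961° = 75.704120
roll angle φ = 35.967° = 0.62774257 rad
x = r_b·(cos φ + φ·sin φ) = 75.704120·(0.80935540 + 0.62774257·0.58731919) = 89.182531
y = r_b·(sin φ − φ·cos φ) = 75.704120·(0.58731919 − 0.62774257·0.80935540) = 5.999730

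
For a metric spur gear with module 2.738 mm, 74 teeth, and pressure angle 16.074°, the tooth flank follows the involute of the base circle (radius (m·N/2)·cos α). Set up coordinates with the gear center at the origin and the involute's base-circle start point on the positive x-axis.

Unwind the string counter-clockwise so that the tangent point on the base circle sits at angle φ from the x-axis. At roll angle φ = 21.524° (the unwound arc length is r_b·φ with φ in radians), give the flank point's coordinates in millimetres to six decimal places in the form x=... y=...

pitch radius r_p = m·N/2 = 2.738·74/2 = 101.306000
base radius r_b = r_p·cos α = 101.306000·cos 16.074° = 97.345431
roll angle φ = 21.524° = 0.37566467 rad
x = r_b·(cos φ + φ·sin φ) = 97.345431·(0.93026397 + 0.37566467·0.36689093) = 103.973869
y = r_b·(sin φ − φ·cos φ) = 97.345431·(0.36689093 − 0.37566467·0.93026397) = 1.696110

x=103.973869 y=1.696110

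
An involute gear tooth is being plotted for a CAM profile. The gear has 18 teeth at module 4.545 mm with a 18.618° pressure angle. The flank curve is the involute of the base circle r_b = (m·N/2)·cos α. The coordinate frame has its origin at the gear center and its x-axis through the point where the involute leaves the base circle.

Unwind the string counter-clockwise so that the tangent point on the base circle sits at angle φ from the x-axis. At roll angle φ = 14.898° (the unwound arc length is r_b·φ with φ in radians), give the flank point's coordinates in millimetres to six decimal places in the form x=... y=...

pitch radius r_p = m·N/2 = 4.545·18/2 = 40.905000
base radius r_b = r_p·cos α = 40.905000·cos 18.618° = 38.764366
roll angle φ = 14.898° = 0.26001915 rad
x = r_b·(cos φ + φ·sin φ) = 38.764366·(0.96638505 + 0.26001915·0.25709906) = 40.052728
y = r_b·(sin φ − φ·cos φ) = 38.764366·(0.25709906 − 0.26001915·0.96638505) = 0.225626

x=40.052728 y=0.225626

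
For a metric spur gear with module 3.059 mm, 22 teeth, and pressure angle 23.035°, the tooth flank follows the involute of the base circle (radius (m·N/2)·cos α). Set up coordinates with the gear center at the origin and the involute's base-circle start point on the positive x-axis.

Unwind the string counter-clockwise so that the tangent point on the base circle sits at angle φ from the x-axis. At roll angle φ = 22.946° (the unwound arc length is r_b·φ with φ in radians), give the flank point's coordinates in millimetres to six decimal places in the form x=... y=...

x=33.350615 y=0.652433

pitch radius r_p = m·N/2 = 3.059·22/2 = 33.649000
base radius r_b = r_p·cos α = 33.649000·cos 23.035° = 30.966031
roll angle φ = 22.946° = 0.40048325 rad
x = r_b·(cos φ + φ·sin φ) = 30.966031·(0.92087270 + 0.40048325·0.38986340) = 33.350615
y = r_b·(sin φ − φ·cos φ) = 30.966031·(0.38986340 − 0.40048325·0.92087270) = 0.652433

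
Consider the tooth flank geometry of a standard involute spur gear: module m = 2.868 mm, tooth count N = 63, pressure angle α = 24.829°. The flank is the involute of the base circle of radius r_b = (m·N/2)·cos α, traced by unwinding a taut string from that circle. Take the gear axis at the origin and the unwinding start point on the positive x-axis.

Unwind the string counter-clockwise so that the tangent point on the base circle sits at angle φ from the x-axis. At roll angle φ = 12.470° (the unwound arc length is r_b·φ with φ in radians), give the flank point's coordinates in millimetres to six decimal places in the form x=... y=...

x=83.910199 y=0.280427

pitch radius r_p = m·N/2 = 2.868·63/2 = 90.342000
base radius r_b = r_p·cos α = 90.342000·cos 24.829° = 81.991243
roll angle φ = 12.470° = 0.21764256 rad
x = r_b·(cos φ + φ·sin φ) = 81.991243·(0.97640920 + 0.21764256·0.21592840) = 83.910199
y = r_b·(sin φ − φ·cos φ) = 81.991243·(0.21592840 − 0.21764256·0.97640920) = 0.280427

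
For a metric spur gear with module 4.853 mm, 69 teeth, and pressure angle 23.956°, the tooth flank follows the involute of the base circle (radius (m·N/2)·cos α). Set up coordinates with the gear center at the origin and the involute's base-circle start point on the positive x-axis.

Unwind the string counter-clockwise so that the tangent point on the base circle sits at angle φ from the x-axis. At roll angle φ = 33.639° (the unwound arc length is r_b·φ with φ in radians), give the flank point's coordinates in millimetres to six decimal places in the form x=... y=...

pitch radius r_p = m·N/2 = 4.853·69/2 = 167.428500
base radius r_b = r_p·cos α = 167.428500·cos 23.956° = 153.005797
roll angle φ = 33.639° = 0.58711131 rad
x = r_b·(cos φ + φ·sin φ) = 153.005797·(0.83254437 + 0.58711131·0.55395837) = 177.146989
y = r_b·(sin φ − φ·cos φ) = 153.005797·(0.55395837 − 0.58711131·0.83254437) = 9.970188

x=177.146989 y=9.970188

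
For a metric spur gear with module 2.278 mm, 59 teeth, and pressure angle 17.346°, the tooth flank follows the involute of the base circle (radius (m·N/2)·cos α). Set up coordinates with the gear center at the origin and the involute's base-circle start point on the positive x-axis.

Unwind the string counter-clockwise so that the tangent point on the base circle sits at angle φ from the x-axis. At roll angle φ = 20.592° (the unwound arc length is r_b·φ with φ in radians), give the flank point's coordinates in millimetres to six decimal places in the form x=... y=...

pitch radius r_p = m·N/2 = 2.278·59/2 = 67.201000
base radius r_b = r_p·cos α = 67.201000·cos 17.346° = 64.144816
roll angle φ = 20.592° = 0.35939820 rad
x = r_b·(cos φ + φ·sin φ) = 64.144816·(0.93610865 + 0.35939820·0.35171095) = 68.154696
y = r_b·(sin φ − φ·cos φ) = 64.144816·(0.35171095 − 0.35939820·0.93610865) = 0.979824

x=68.154696 y=0.979824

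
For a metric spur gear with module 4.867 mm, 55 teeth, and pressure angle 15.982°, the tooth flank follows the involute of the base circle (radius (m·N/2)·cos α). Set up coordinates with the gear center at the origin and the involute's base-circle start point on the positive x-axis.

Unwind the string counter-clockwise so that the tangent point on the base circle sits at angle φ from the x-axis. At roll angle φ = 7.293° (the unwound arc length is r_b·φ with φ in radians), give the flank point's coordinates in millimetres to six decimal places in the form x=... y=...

pitch radius r_p = m·N/2 = 4.867·55/2 = 133.842500
base radius r_b = r_p·cos α = 133.842500·cos 15.982° = 128.669252
roll angle φ = 7.293° = 0.12728686 rad
x = r_b·(cos φ + φ·sin φ) = 128.669252·(0.99190996 + 0.12728686·0.12694342) = 129.707380
y = r_b·(sin φ − φ·cos φ) = 128.669252·(0.12694342 − 0.12728686·0.99190996) = 0.088308

x=129.707380 y=0.088308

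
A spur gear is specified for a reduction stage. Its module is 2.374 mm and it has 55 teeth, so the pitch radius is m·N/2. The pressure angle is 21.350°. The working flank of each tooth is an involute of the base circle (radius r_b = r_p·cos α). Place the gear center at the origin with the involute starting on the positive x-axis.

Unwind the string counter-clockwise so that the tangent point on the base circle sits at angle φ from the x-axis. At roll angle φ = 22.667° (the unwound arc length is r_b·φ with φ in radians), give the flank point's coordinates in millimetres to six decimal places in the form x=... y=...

pitch radius r_p = m·N/2 = 2.374·55/2 = 65.285000
base radius r_b = r_p·cos α = 65.285000·cos 21.350° = 60.804744
roll angle φ = 22.667° = 0.39561378 rad
x = r_b·(cos φ + φ·sin φ) = 60.804744·(0.92276020 + 0.39561378·0.38537463) = 65.378459
y = r_b·(sin φ − φ·cos φ) = 60.804744·(0.38537463 − 0.39561378·0.92276020) = 1.235430

x=65.378459 y=1.235430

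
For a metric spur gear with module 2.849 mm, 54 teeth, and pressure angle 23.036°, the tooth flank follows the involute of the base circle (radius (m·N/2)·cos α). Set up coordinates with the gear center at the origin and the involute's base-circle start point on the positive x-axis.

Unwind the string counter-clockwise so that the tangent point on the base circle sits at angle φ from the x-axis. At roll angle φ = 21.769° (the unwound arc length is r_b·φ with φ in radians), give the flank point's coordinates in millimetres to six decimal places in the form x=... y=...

pitch radius r_p = m·N/2 = 2.849·54/2 = 76.923000
base radius r_b = r_p·cos α = 76.923000·cos 23.036° = 70.789096
roll angle φ = 21.769° = 0.37994072 rad
x = r_b·(cos φ + φ·sin φ) = 70.789096·(0.92868662 + 0.37994072·0.37086542) = 75.715557
y = r_b·(sin φ − φ·cos φ) = 70.789096·(0.37086542 − 0.37994072·0.92868662) = 1.275588

x=75.715557 y=1.275588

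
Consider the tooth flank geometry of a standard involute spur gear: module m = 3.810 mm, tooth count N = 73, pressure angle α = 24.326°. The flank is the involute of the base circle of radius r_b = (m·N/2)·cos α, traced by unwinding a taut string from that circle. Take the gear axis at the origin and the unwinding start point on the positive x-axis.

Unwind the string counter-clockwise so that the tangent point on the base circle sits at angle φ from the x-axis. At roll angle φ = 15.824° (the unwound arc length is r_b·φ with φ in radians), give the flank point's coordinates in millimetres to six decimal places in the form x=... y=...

pitch radius r_p = m·N/2 = 3.810·73/2 = 139.065000
base radius r_b = r_p·cos α = 139.065000·cos 24.326° = 126.718315
roll angle φ = 15.824° = 0.27618090 rad
x = r_b·(cos φ + φ·sin φ) = 126.718315·(0.96210386 + 0.27618090·0.27268328) = 131.459325
y = r_b·(sin φ − φ·cos φ) = 126.718315·(0.27268328 − 0.27618090·0.96210386) = 0.883045

x=131.459325 y=0.883045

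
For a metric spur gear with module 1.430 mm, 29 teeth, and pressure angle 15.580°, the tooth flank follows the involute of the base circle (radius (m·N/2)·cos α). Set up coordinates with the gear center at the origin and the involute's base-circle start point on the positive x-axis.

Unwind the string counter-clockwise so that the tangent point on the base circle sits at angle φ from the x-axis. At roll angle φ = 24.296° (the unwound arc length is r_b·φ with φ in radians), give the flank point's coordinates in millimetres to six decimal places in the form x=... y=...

pitch radius r_p = m·N/2 = 1.430·29/2 = 20.735000
base radius r_b = r_p·cos α = 20.735000·cos 15.580° = 19.973121
roll angle φ = 24.296° = 0.42404520 rad
x = r_b·(cos φ + φ·sin φ) = 19.973121·(0.91143200 + 0.42404520·0.41145073) = 21.688926
y = r_b·(sin φ − φ·cos φ) = 19.973121·(0.41145073 − 0.42404520·0.91143200) = 0.498576

x=21.688926 y=0.498576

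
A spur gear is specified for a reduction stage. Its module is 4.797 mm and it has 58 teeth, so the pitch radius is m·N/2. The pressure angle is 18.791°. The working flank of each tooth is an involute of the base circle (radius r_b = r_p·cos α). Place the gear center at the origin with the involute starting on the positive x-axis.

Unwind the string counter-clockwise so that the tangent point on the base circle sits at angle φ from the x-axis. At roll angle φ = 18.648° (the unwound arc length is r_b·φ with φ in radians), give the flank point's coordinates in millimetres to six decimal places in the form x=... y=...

pitch radius r_p = m·N/2 = 4.797·58/2 = 139.113000
base radius r_b = r_p·cos α = 139.113000·cos 18.791° = 131.698259
roll angle φ = 18.648° = 0.32546900 rad
x = r_b·(cos φ + φ·sin φ) = 131.698259·(0.94750087 + 0.32546900·0.31975320) = 138.490020
y = r_b·(sin φ − φ·cos φ) = 131.698259·(0.31975320 − 0.32546900·0.94750087) = 1.497546

x=138.490020 y=1.497546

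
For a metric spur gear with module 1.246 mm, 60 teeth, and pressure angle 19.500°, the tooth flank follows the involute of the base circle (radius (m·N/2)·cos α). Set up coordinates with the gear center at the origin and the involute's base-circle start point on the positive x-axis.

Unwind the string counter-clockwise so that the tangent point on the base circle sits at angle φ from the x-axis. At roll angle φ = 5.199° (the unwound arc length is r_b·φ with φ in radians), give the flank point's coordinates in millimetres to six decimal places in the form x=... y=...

x=35.380701 y=0.008768

pitch radius r_p = m·N/2 = 1.246·60/2 = 37.380000
base radius r_b = r_p·cos α = 37.380000·cos 19.500° = 35.235939
roll angle φ = 5.199° = 0.09073967 rad
x = r_b·(cos φ + φ·sin φ) = 35.235939·(0.99588598 + 0.09073967·0.09061520) = 35.380701
y = r_b·(sin φ − φ·cos φ) = 35.235939·(0.09061520 − 0.09073967·0.99588598) = 0.008768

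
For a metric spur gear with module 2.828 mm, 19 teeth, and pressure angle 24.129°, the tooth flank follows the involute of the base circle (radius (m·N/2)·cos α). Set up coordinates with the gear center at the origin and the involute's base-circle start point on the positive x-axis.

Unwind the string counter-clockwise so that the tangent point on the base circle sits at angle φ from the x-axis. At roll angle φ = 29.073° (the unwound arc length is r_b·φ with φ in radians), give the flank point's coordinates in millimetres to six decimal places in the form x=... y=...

x=27.474822 y=1.040527

pitch radius r_p = m·N/2 = 2.828·19/2 = 26.866000
base radius r_b = r_p·cos α = 26.866000·cos 24.129° = 24.518647
roll angle φ = 29.073° = 0.50741957 rad
x = r_b·(cos φ + φ·sin φ) = 24.518647·(0.87400131 + 0.50741957·0.48592357) = 27.474822
y = r_b·(sin φ − φ·cos φ) = 24.518647·(0.48592357 − 0.50741957·0.87400131) = 1.040527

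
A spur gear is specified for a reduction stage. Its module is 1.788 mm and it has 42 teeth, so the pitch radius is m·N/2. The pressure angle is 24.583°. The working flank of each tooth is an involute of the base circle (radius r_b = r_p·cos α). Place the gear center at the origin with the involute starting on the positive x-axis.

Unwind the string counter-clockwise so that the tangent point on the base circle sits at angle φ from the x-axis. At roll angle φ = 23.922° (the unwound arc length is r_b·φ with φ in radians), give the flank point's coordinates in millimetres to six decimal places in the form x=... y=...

pitch radius r_p = m·N/2 = 1.788·42/2 = 37.548000
base radius r_b = r_p·cos α = 37.548000·cos 24.583° = 34.144634
roll angle φ = 23.922° = 0.41751766 rad
x = r_b·(cos φ + φ·sin φ) = 34.144634·(0.91409832 + 0.41751766·0.40549261) = 36.992250
y = r_b·(sin φ − φ·cos φ) = 34.144634·(0.40549261 − 0.41751766·0.91409832) = 0.814022

x=36.992250 y=0.814022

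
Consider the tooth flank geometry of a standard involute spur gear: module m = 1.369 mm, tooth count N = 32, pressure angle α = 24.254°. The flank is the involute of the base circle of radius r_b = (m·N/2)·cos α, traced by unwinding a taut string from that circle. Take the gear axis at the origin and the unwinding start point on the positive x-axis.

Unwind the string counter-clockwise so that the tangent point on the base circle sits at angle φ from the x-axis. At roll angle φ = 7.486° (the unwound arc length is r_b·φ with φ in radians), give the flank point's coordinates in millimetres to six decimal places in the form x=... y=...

x=20.140338 y=0.014822

pitch radius r_p = m·N/2 = 1.369·32/2 = 21.904000
base radius r_b = r_p·cos α = 21.904000·cos 24.254° = 19.970608
roll angle φ = 7.486° = 0.13065535 rad
x = r_b·(cos φ + φ·sin φ) = 19.970608·(0.99147673 + 0.13065535·0.13028393) = 20.140338
y = r_b·(sin φ − φ·cos φ) = 19.970608·(0.13028393 − 0.13065535·0.99147673) = 0.014822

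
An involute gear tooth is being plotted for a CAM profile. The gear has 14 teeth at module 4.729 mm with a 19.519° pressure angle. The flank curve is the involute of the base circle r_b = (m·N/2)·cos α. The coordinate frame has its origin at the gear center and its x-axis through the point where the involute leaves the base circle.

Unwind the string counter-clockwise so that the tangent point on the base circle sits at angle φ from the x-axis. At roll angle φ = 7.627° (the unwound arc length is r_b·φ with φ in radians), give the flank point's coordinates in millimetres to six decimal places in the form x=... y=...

pitch radius r_p = m·N/2 = 4.729·14/2 = 33.103000
base radius r_b = r_p·cos α = 33.103000·cos 19.519° = 31.200595
roll angle φ = 7.627° = 0.13311626 rad
x = r_b·(cos φ + φ·sin φ) = 31.200595·(0.99115311 + 0.13311626·0.13272347) = 31.475808
y = r_b·(sin φ − φ·cos φ) = 31.200595·(0.13272347 − 0.13311626·0.99115311) = 0.024489

x=31.475808 y=0.024489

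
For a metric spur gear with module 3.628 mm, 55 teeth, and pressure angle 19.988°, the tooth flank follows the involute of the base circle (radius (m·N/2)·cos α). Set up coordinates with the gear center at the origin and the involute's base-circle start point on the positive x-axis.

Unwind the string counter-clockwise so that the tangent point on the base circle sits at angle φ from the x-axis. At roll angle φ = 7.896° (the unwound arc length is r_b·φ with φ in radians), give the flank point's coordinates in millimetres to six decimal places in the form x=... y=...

pitch radius r_p = m·N/2 = 3.628·55/2 = 99.770000
base radius r_b = r_p·cos α = 99.770000·cos 19.988° = 93.760277
roll angle φ = 7.896° = 0.13781120 rad
x = r_b·(cos φ + φ·sin φ) = 93.760277·(0.99051906 + 0.13781120·0.13737540) = 94.646399
y = r_b·(sin φ − φ·cos φ) = 93.760277·(0.13737540 − 0.13781120·0.99051906) = 0.081644

x=94.646399 y=0.081644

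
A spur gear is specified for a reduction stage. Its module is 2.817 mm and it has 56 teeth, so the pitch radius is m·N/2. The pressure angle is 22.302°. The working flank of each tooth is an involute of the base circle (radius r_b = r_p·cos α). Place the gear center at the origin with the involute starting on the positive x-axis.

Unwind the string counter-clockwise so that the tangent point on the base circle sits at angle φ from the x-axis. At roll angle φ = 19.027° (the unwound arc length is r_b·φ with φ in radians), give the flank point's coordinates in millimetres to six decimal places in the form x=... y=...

x=76.889410 y=0.881056

pitch radius r_p = m·N/2 = 2.817·56/2 = 78.876000
base radius r_b = r_p·cos α = 78.876000·cos 22.302° = 72.975797
roll angle φ = 19.027° = 0.33208380 rad
x = r_b·(cos φ + φ·sin φ) = 72.975797·(0.94536505 + 0.33208380·0.32601368) = 76.889410
y = r_b·(sin φ − φ·cos φ) = 72.975797·(0.32601368 − 0.33208380·0.94536505) = 0.881056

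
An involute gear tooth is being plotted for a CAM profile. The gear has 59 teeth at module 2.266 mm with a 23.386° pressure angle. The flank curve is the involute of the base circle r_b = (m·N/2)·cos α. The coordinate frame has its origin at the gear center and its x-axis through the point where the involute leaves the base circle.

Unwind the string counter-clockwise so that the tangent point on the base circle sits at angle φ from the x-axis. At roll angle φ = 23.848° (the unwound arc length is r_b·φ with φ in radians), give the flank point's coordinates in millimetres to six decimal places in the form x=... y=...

pitch radius r_p = m·N/2 = 2.266·59/2 = 66.847000
base radius r_b = r_p·cos α = 66.847000·cos 23.386° = 61.355629
roll angle φ = 23.848° = 0.41622612 rad
x = r_b·(cos φ + φ·sin φ) = 61.355629·(0.91462127 + 0.41622612·0.40431167) = 66.442400
y = r_b·(sin φ − φ·cos φ) = 61.355629·(0.40431167 − 0.41622612·0.91462127) = 1.449368

x=66.442400 y=1.449368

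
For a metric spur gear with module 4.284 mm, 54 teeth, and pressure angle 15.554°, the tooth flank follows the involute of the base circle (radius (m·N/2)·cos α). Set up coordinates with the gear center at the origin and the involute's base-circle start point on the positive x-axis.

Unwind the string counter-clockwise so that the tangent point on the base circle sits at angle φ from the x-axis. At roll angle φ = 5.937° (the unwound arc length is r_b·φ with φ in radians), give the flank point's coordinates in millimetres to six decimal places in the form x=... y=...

pitch radius r_p = m·N/2 = 4.284·54/2 = 115.668000
base radius r_b = r_p·cos α = 115.668000·cos 15.554° = 111.432025
roll angle φ = 5.937° = 0.10362020 rad
x = r_b·(cos φ + φ·sin φ) = 111.432025·(0.99463623 + 0.10362020·0.10343487) = 112.028651
y = r_b·(sin φ − φ·cos φ) = 111.432025·(0.10343487 − 0.10362020·0.99463623) = 0.041282

x=112.028651 y=0.041282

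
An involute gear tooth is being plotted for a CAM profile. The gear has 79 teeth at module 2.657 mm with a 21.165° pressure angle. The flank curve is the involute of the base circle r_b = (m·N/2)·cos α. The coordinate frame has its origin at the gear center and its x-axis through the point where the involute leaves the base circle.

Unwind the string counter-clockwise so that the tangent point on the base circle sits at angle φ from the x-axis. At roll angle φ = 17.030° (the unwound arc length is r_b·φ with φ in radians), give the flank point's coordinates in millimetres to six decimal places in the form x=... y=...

x=102.100199 y=0.849125

pitch radius r_p = m·N/2 = 2.657·79/2 = 104.951500
base radius r_b = r_p·cos α = 104.951500·cos 21.165° = 97.871947
roll angle φ = 17.030° = 0.29722957 rad
x = r_b·(cos φ + φ·sin φ) = 97.871947·(0.95615154 + 0.29722957·0.29287238) = 102.100199
y = r_b·(sin φ − φ·cos φ) = 97.871947·(0.29287238 − 0.29722957·0.95615154) = 0.849125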